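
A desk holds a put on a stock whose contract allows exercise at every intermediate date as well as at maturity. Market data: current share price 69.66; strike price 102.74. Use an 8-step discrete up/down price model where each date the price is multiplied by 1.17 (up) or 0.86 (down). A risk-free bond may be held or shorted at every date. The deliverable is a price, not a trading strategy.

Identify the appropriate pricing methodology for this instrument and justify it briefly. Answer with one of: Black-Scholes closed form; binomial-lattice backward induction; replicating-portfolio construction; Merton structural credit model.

framework: binomial-lattice backward induction

Key observation: with exercise allowed before expiry on a discrete up/down model (8 steps from spot 69.66), the strike-102.74 put's value must be rolled back through the tree testing early exercise at each node.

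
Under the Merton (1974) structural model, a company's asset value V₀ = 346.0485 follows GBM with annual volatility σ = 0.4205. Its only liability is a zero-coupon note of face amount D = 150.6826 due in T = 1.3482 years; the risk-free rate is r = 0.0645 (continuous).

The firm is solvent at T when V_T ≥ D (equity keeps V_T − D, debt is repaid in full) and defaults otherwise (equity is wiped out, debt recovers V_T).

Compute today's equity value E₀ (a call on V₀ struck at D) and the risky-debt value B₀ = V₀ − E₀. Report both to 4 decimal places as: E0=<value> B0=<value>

With assets at 346.0485 and a single debt payment of 150.6826 at 1.3482 years:
d₁ = [ln(V₀/D) + (r + σ²/2)T] / (σ√T)
   = [ln(346.0485/150.6826) + (0.0645 + 0.5·0.4205²)·1.3482] / (0.4205·√1.3482)
   = [0.831403 + 0.206153] / 0.488251 = 2.125048
d₂ = d₁ − σ√T = 2.125048 − 0.488251 = 1.636797
N(d₁) = 0.983209,  N(d₂) = 0.949164,  e^(−rT) = 0.916715
E₀ = V₀·N(d₁) − D·e^(−rT)·N(d₂)
   = 346.0485·0.983209 − 150.6826·0.916715·0.949164 = 209.127119
B₀ = V₀ − E₀ = 346.0485 − 209.127119 = 136.921381

E0=209.1271 B0=136.9214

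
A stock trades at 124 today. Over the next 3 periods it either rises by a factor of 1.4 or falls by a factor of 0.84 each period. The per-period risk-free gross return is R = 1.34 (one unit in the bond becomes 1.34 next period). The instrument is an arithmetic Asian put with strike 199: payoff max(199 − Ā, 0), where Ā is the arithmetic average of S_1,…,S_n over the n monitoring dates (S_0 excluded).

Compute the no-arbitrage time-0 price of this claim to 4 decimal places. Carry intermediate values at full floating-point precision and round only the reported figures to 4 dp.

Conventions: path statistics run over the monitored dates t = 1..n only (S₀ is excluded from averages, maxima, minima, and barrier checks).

With p* = (R−d)/(u−d) = 0.8929, sum probability × payoff across the paths and divide by R^3.
Enumerate all 2^3 = 8 price paths (U = up ×1.4, D = down ×0.84); each path with k up-moves has probability p*^k·(1−p*)^(3−k).
DDD: Ā=88.3832, payoff=110.6168, prob=0.001230
UDD: Ā=147.3054, payoff=51.6946, prob=0.010250
DUD: Ā=124.1587, payoff=74.8413, prob=0.010250
UUD: Ā=206.9312, payoff=0.0000, prob=0.085414
DDU: Ā=104.7155, payoff=94.2845, prob=0.010250
UDU: Ā=174.5259, payoff=24.4741, prob=0.085414
DUU: Ā=151.3792, payoff=47.6208, prob=0.085414
UUU: Ā=252.2987, payoff=0.0000, prob=0.711780
Price = Σ prob·payoff / R^3 = 8.557272 / 2.406104 = 3.5565

price = 3.5565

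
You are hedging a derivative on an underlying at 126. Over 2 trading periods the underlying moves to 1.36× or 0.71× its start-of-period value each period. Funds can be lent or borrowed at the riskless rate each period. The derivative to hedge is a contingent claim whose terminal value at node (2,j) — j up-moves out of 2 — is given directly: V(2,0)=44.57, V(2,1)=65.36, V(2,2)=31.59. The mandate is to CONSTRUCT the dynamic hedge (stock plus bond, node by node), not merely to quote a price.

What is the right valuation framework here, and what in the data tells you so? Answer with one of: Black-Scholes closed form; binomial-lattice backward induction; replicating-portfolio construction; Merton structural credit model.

framework: replicating-portfolio construction

Key observation: the mandate to exhibit the hedge at every date and state singles out the replicating-portfolio construction on the 2-period tree with factors 1.36 and 0.71 from 126.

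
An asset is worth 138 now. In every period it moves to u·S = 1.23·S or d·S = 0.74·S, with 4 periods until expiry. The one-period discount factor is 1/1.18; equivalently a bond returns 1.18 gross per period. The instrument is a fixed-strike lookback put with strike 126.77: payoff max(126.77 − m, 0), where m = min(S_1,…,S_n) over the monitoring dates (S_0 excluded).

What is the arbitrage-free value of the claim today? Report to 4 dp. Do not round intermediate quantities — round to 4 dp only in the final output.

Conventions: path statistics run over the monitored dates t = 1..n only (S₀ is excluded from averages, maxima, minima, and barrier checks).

No-arbitrage gives p* = (R−d)/(u−d) = 0.8980: enumerate every path, weight its payoff by its p*-probability, and discount by R^4.
Enumerate all 2^4 = 16 price paths (U = up ×1.23, D = down ×0.74); each path with k up-moves has probability p*^k·(1−p*)^(4−k).
DDDD: m=41.3815, payoff=85.3885, prob=0.000108
UDDD: m=68.7827, payoff=57.9873, prob=0.000954
DUDD: m=68.7827, payoff=57.9873, prob=0.000954
UUDD: m=114.3280, payoff=12.4420, prob=0.008396
DDUD: m=68.7827, payoff=57.9873, prob=0.000954
UDUD: m=114.3280, payoff=12.4420, prob=0.008396
DUUD: m=102.1200, payoff=24.6500, prob=0.008396
UUUD: m=169.7400, payoff=0.0000, prob=0.073883
DDDU: m=55.9209, payoff=70.8491, prob=0.000954
UDDU: m=92.9496, payoff=33.8204, prob=0.008396
DUDU: m=92.9496, payoff=33.8204, prob=0.008396
UUDU: m=154.4973, payoff=0.0000, prob=0.073883
DDUU: m=75.5688, payoff=51.2012, prob=0.008396
UDUU: m=125.6076, payoff=1.1624, prob=0.073883
DUUU: m=102.1200, payoff=24.6500, prob=0.073883
UUUU: m=169.7400, payoff=0.0000, prob=0.650169
Price = Σ prob·payoff / R^4 = 3.563564 / 1.938778 = 1.8380

price = 1.8380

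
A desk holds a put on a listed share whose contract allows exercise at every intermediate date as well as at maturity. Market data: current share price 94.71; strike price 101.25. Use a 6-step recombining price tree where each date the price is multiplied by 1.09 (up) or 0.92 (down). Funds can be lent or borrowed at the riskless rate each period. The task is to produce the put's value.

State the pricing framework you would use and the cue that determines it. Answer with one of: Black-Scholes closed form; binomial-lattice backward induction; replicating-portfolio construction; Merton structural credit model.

framework: binomial-lattice backward induction

Key observation: with exercise allowed before expiry on a discrete up/down model (6 steps from spot 94.71), the strike-101.25 put's value must be rolled back through the tree testing early exercise at each node.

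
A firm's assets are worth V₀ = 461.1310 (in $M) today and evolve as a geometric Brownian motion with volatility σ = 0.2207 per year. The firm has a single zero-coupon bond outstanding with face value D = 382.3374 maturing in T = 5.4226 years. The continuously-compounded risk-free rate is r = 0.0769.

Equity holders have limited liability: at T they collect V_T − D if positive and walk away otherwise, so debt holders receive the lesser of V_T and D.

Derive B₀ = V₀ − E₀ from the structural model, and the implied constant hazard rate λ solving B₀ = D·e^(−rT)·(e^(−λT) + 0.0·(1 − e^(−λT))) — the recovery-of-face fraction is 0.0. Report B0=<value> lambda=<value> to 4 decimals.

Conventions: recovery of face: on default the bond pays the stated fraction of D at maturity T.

With assets at 461.1310 and a single debt payment of 382.3374 at 5.4226 years:
d₁ = [ln(V₀/D) + (r + σ²/2)T] / (σ√T)
   = [ln(461.1310/382.3374) + (0.0769 + 0.5·0.2207²)·5.4226] / (0.2207·√5.4226)
   = [0.187379 + 0.549061] / 0.513933 = 1.432951
d₂ = d₁ − σ√T = 1.432951 − 0.513933 = 0.919018
N(d₁) = 0.924064,  N(d₂) = 0.820957,  e^(−rT) = 0.659022
E₀ = V₀·N(d₁) − D·e^(−rT)·N(d₂)
   = 461.1310·0.924064 − 382.3374·0.659022·0.820957 = 219.258980
B₀ = V₀ − E₀ = 461.1310 − 219.258980 = 241.872020
e^(−λT) = (B₀·e^(rT)/D − 0)/(1 − 0) = (241.8720·1.517399/382.3374 − 0)/1 = 0.95992813
λ = −ln(0.95992813)/5.4226 = 0.007542

B0=241.8720 lambda=0.0075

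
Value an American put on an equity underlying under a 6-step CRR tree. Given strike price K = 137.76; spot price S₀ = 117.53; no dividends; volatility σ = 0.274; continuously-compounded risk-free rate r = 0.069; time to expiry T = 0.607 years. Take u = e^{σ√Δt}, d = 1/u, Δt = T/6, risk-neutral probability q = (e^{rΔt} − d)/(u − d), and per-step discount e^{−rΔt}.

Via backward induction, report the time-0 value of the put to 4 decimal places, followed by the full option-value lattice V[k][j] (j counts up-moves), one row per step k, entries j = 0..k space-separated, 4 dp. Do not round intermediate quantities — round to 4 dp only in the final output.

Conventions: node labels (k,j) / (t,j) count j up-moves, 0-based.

Δt=0.10117  u=1.09106  d=0.91654  q=0.51836  discount=0.99304
step 6 (expiry): payoffs max(K−S,0) = 68.0885 54.8221 39.0296 20.2300 0.0000 0.0000 0.0000
k=5: (k=5,j=0): S=76.0158, K−S=61.7442, hold=60.7859 ⇒ V=61.7442 exercise | (k=5,j=1): S=90.4903, K−S=47.2697, hold=46.3114 ⇒ V=47.2697 exercise | (k=5,j=2): S=107.7209, K−S=30.0391, hold=29.0809 ⇒ V=30.0391 exercise | (k=5,j=3): S=128.2324, K−S=9.5276, hold=9.6757 ⇒ V=9.6757 continue | (k=5,j=4): S=152.6495, K−S=0.0000, hold=0.0000 ⇒ V=0.0000 continue | (k=5,j=5): S=181.7161, K−S=0.0000, hold=0.0000 ⇒ V=0.0000 continue
k=4: (k=4,j=0): S=82.9379, K−S=54.8221, hold=53.8638 ⇒ V=54.8221 exercise | (k=4,j=1): S=98.7304, K−S=39.0296, hold=38.0713 ⇒ V=39.0296 exercise | (k=4,j=2): S=117.5300, K−S=20.2300, hold=19.3479 ⇒ V=20.2300 exercise | (k=4,j=3): S=139.9093, K−S=0.0000, hold=4.6278 ⇒ V=4.6278 continue | (k=4,j=4): S=166.5499, K−S=0.0000, hold=0.0000 ⇒ V=0.0000 continue
k=3: (k=3,j=0): S=90.4903, K−S=47.2697, hold=46.3114 ⇒ V=47.2697 exercise | (k=3,j=1): S=107.7209, K−S=30.0391, hold=29.0809 ⇒ V=30.0391 exercise | (k=3,j=2): S=128.2324, K−S=9.5276, hold=12.0579 ⇒ V=12.0579 continue | (k=3,j=3): S=152.6495, K−S=0.0000, hold=2.2134 ⇒ V=2.2134 continue
k=2: (k=2,j=0): S=98.7304, K−S=39.0296, hold=38.0713 ⇒ V=39.0296 exercise | (k=2,j=1): S=117.5300, K−S=20.2300, hold=20.5742 ⇒ V=20.5742 continue | (k=2,j=2): S=139.9093, K−S=0.0000, hold=6.9065 ⇒ V=6.9065 continue
k=1: (k=1,j=0): S=107.7209, K−S=30.0391, hold=29.2580 ⇒ V=30.0391 exercise | (k=1,j=1): S=128.2324, K−S=9.5276, hold=13.3955 ⇒ V=13.3955 continue
k=0: (k=0,j=0): S=117.5300, K−S=20.2300, hold=21.2627 ⇒ V=21.2627 continue

price = 21.2627
tree:
21.2627
30.0391 13.3955
39.0296 20.5742 6.9065
47.2697 30.0391 12.0579 2.2134
54.8221 39.0296 20.2300 4.6278 0.0000
61.7442 47.2697 30.0391 9.6757 0.0000 0.0000
68.0885 54.8221 39.0296 20.2300 0.0000 0.0000 0.0000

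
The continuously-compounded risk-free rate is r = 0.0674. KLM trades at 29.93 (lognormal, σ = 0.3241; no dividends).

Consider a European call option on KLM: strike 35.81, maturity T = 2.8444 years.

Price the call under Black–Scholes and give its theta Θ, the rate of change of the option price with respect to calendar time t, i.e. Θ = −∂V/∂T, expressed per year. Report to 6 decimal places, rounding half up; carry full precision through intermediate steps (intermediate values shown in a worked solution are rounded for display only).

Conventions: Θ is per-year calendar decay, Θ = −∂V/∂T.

σ√T = 0.3241·√2.8444 = 0.546606
d₁ = (ln(S/K) + (r+σ²/2)T) / (σ√T) = (ln(29.93/35.81) + (0.0674+0.3241²/2)·2.8444) / 0.546606 = (-0.179366 + 0.341102) / 0.546606 = 0.295891
d₂ = d₁ − σ√T = 0.295891 − 0.546606 = -0.250715
e^{−rT} = 0.825544
N(d₁) = 0.616343,  N(d₂) = 0.401017
Call price V = S·N(d₁) − K·e^{−rT}·N(d₂) = 18.447155 − 11.855166 = 6.591989
φ(d₁) = (1/√(2π))·e^{−d₁²/2} = 0.381855
Θ = −S·φ(d₁)·σ/(2√T) − r·K·e^{−rT}·N(d₂) = −1.098143 − 0.799038 = -1.897181

price = 6.591989
Θ = -1.897181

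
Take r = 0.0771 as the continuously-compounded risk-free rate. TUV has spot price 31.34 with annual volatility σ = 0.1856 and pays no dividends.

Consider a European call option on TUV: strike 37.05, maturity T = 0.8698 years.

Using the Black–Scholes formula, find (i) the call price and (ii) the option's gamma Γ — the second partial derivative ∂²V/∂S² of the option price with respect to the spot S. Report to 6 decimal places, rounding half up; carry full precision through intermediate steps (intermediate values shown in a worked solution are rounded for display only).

price = 0.992552
Γ = 0.065126

σ√T = 0.1856·√0.8698 = 0.173096
d₁ = (ln(S/K) + (r+σ²/2)T) / (σ√T) = (ln(31.34/37.05) + (0.0771+0.1856²/2)·0.8698) / 0.173096 = (-0.167373 + 0.082043) / 0.173096 = -0.492965
d₂ = d₁ − σ√T = -0.492965 − 0.173096 = -0.666061
e^{−rT} = 0.935138
N(d₁) = 0.311019,  N(d₂) = 0.252686
Call price V = S·N(d₁) − K·e^{−rT}·N(d₂) = 9.747326 − 8.754774 = 0.992552
φ(d₁) = (1/√(2π))·e^{−d₁²/2} = 0.353297
Γ = φ(d₁) / (S·σ·√T) = 0.065126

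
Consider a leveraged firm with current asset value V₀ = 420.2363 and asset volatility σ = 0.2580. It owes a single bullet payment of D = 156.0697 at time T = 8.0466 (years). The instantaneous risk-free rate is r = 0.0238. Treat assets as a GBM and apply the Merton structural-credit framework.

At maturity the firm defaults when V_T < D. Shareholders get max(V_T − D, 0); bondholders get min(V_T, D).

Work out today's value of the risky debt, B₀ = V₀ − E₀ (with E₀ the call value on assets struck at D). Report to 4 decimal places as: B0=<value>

B0=125.2333

Apply the equity-as-call identities (strike 156.0697, horizon 8.0466 years):
d₁ = [ln(V₀/D) + (r + σ²/2)T] / (σ√T)
   = [ln(420.2363/156.0697) + (0.0238 + 0.5·0.2580²)·8.0466] / (0.2580·√8.0466)
   = [0.990514 + 0.459316] / 0.731856 = 1.981031
d₂ = d₁ − σ√T = 1.981031 − 0.731856 = 1.249175
N(d₁) = 0.976206,  N(d₂) = 0.894199,  e^(−rT) = 0.825712
E₀ = V₀·N(d₁) − D·e^(−rT)·N(d₂)
   = 420.2363·0.976206 − 156.0697·0.825712·0.894199 = 295.002979
B₀ = V₀ − E₀ = 420.2363 − 295.002979 = 125.233321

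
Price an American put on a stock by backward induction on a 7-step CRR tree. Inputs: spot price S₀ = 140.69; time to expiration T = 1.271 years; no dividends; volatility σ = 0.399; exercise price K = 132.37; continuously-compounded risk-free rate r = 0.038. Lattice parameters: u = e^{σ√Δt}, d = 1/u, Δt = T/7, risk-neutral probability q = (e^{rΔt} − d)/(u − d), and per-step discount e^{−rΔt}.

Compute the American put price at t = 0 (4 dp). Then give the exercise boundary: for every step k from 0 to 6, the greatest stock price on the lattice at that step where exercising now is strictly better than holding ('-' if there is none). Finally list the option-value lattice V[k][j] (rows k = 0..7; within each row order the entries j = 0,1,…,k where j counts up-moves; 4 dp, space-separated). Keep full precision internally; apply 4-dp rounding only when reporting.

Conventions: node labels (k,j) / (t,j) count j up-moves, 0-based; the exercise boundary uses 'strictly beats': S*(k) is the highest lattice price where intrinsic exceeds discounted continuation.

price = 18.3541
boundary = - - - - 71.2706 84.4790 100.1352
tree:
18.3541
26.1385 10.1142
36.0807 15.6538 4.2079
47.9912 23.5894 7.2097 0.9889
61.0994 34.3638 12.1584 1.9070 0.0000
72.2426 47.8910 20.0811 3.6777 0.0000 0.0000
81.6436 61.0994 32.2348 7.0922 0.0000 0.0000 0.0000
89.5747 72.2426 47.8910 13.6770 0.0000 0.0000 0.0000 0.0000

params: Δt=0.18157 u=1.18533 d=0.84365 q=0.47786 e^(-rΔt)=0.99312
t_7 payoffs: 89.5747 72.2426 47.8910 13.6770 0.0000 0.0000 0.0000 0.0000
t_6: node(6,0) S=50.7264 payoff=81.6436 vs cont=80.7334 → 81.6436 [stop]  node(6,1) S=71.2706 payoff=61.0994 vs cont=60.1892 → 61.0994 [stop]  node(6,2) S=100.1352 payoff=32.2348 vs cont=31.3246 → 32.2348 [stop]  node(6,3) S=140.6900 payoff=0.0000 vs cont=7.0922 → 7.0922 [wait]  node(6,4) S=197.6695 payoff=0.0000 vs cont=0.0000 → 0.0000 [wait]  node(6,5) S=277.7256 payoff=0.0000 vs cont=0.0000 → 0.0000 [wait]  node(6,6) S=390.2045 payoff=0.0000 vs cont=0.0000 → 0.0000 [wait]  ⇒ S*(6)=100.1352
t_5: node(5,0) S=60.1274 payoff=72.2426 vs cont=71.3324 → 72.2426 [stop]  node(5,1) S=84.4790 payoff=47.8910 vs cont=46.9808 → 47.8910 [stop]  node(5,2) S=118.6930 payoff=13.6770 vs cont=20.0811 → 20.0811 [wait]  node(5,3) S=166.7637 payoff=0.0000 vs cont=3.6777 → 3.6777 [wait]  node(5,4) S=234.3030 payoff=0.0000 vs cont=0.0000 → 0.0000 [wait]  node(5,5) S=329.1957 payoff=0.0000 vs cont=0.0000 → 0.0000 [wait]  ⇒ S*(5)=84.4790
t_4: node(4,0) S=71.2706 payoff=61.0994 vs cont=60.1892 → 61.0994 [stop]  node(4,1) S=100.1352 payoff=32.2348 vs cont=34.3638 → 34.3638 [wait]  node(4,2) S=140.6900 payoff=0.0000 vs cont=12.1584 → 12.1584 [wait]  node(4,3) S=197.6695 payoff=0.0000 vs cont=1.9070 → 1.9070 [wait]  node(4,4) S=277.7256 payoff=0.0000 vs cont=0.0000 → 0.0000 [wait]  ⇒ S*(4)=71.2706
t_3: node(3,0) S=84.4790 payoff=47.8910 vs cont=47.9912 → 47.9912 [wait]  node(3,1) S=118.6930 payoff=13.6770 vs cont=23.5894 → 23.5894 [wait]  node(3,2) S=166.7637 payoff=0.0000 vs cont=7.2097 → 7.2097 [wait]  node(3,3) S=234.3030 payoff=0.0000 vs cont=0.9889 → 0.9889 [wait]  ⇒ S*(3)=-
t_2: node(2,0) S=100.1352 payoff=32.2348 vs cont=36.0807 → 36.0807 [wait]  node(2,1) S=140.6900 payoff=0.0000 vs cont=15.6538 → 15.6538 [wait]  node(2,2) S=197.6695 payoff=0.0000 vs cont=4.2079 → 4.2079 [wait]  ⇒ S*(2)=-
t_1: node(1,0) S=118.6930 payoff=13.6770 vs cont=26.1385 → 26.1385 [wait]  node(1,1) S=166.7637 payoff=0.0000 vs cont=10.1142 → 10.1142 [wait]  ⇒ S*(1)=-
t_0: node(0,0) S=140.6900 payoff=0.0000 vs cont=18.3541 → 18.3541 [wait]  ⇒ S*(0)=-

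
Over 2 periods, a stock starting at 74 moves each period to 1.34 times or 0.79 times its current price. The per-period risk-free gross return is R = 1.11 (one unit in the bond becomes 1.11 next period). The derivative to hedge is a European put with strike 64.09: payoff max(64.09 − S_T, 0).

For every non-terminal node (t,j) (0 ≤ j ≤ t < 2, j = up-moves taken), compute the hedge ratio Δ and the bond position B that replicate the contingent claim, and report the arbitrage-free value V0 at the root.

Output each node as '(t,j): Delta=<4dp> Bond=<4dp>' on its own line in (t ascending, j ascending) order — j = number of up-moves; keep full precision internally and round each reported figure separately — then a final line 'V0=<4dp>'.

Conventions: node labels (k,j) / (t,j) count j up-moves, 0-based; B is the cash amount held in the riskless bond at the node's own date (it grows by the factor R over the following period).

Since d<R<u, set p* = (R−d)/(u−d) = 0.5818; price each node as the discounted p*-expectation of its children.
At maturity the claim pays: V(2,0)=17.9066, V(2,1)=0.0000, V(2,2)=0.0000
  t=1,j=0: stock 58.4600 → up 78.3364 (V=0.0000), down 46.1834 (V=17.9066). Price 6.7461; hedge Δ=-0.5569, bond B=39.3036.
  t=1,j=1: stock 99.1600 → up 132.8744 (V=0.0000), down 78.3364 (V=0.0000). Price 0.0000; hedge Δ=0.0000, bond B=0.0000.
  t=0,j=0: stock 74.0000 → up 99.1600 (V=0.0000), down 58.4600 (V=6.7461). Price 2.5415; hedge Δ=-0.1658, bond B=14.8073.
Verification: the root portfolio costs Δ(0,0)·S0 + B(0,0) = 2.5415, matching V0.

(0,0): Delta=-0.1658 Bond=14.8073
(1,0): Delta=-0.5569 Bond=39.3036
(1,1): Delta=0.0000 Bond=0.0000
V0=2.5415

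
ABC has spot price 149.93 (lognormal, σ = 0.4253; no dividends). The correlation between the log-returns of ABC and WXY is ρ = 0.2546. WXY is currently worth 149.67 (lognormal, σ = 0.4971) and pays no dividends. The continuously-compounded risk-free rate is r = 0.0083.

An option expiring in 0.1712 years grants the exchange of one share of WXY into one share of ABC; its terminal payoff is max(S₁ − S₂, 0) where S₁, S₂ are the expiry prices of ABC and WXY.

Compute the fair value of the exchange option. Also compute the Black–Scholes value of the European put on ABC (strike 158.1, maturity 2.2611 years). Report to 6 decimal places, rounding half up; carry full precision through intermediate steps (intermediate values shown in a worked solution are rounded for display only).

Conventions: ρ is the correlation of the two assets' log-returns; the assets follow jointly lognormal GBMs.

exchange price = 14.093569
price(ABC put K=158.1) = 40.934478

σ_eff = √(σ₁² + σ₂² − 2ρσ₁σ₂) = √(0.4253² + 0.4971² − 2·0.2546·0.4253·0.4971) = 0.565982
d₁ = (ln(S₁/S₂) + (q₂ − q₁ + σ_eff²/2)T) / (σ_eff√T) = (ln(149.93/149.67) + (0.0 − 0.0 + 0.160168)·0.1712) / 0.234182 = 0.124503
d₂ = d₁ − σ_eff√T = 0.124503 − 0.234182 = -0.109680
N(d₁) = 0.549541,  N(d₂) = 0.456332
V = S₁·e^{−q₁T}·N(d₁) − S₂·e^{−q₂T}·N(d₂) = 82.392738 − 68.299168 = 14.093569
[vanilla: ABC put K=158.1]
σ√T = 0.4253·√2.2611 = 0.639522
d₁ = (ln(S/K) + (r+σ²/2)T) / (σ√T) = (ln(149.93/158.1) + (0.0083+0.4253²/2)·2.2611) / 0.639522 = (-0.053059 + 0.223261) / 0.639522 = 0.266139
d₂ = d₁ − σ√T = 0.266139 − 0.639522 = -0.373382
e^{−rT} = 0.981408
N(−d₁) = 0.395066,  N(−d₂) = 0.645568
price = K·e^{−rT}·N(−d₂) − S·N(−d₁) = 100.166715 − 59.232237 = 40.934478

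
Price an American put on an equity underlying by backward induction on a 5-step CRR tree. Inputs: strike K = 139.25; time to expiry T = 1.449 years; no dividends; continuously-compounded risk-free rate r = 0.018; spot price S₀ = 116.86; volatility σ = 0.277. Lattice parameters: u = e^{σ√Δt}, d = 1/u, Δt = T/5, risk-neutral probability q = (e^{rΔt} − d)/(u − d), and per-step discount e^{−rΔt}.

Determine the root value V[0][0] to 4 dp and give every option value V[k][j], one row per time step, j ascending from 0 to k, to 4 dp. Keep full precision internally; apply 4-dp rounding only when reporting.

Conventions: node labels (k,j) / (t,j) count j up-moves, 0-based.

Δt=0.28980  u=1.16081  d=0.86147  q=0.48026  discount=0.99480
step 5 (expiry): payoffs max(K−S,0) = 83.8052 64.5393 38.5789 3.5978 0.0000 0.0000
k=4: (k=4,j=0): S=64.3609, K−S=74.8891, hold=74.1646 ⇒ V=74.8891 exercise | (k=4,j=1): S=86.7249, K−S=52.5251, hold=51.8006 ⇒ V=52.5251 exercise | (k=4,j=2): S=116.8600, K−S=22.3900, hold=21.6655 ⇒ V=22.3900 exercise | (k=4,j=3): S=157.4664, K−S=0.0000, hold=1.8602 ⇒ V=1.8602 continue | (k=4,j=4): S=212.1826, K−S=0.0000, hold=0.0000 ⇒ V=0.0000 continue
k=3: (k=3,j=0): S=74.7107, K−S=64.5393, hold=63.8148 ⇒ V=64.5393 exercise | (k=3,j=1): S=100.6711, K−S=38.5789, hold=37.8544 ⇒ V=38.5789 exercise | (k=3,j=2): S=135.6522, K−S=3.5978, hold=12.4651 ⇒ V=12.4651 continue | (k=3,j=3): S=182.7885, K−S=0.0000, hold=0.9618 ⇒ V=0.9618 continue
k=2: (k=2,j=0): S=86.7249, K−S=52.5251, hold=51.8006 ⇒ V=52.5251 exercise | (k=2,j=1): S=116.8600, K−S=22.3900, hold=25.9020 ⇒ V=25.9020 continue | (k=2,j=2): S=157.4664, K−S=0.0000, hold=6.9044 ⇒ V=6.9044 continue
k=1: (k=1,j=0): S=100.6711, K−S=38.5789, hold=39.5323 ⇒ V=39.5323 continue | (k=1,j=1): S=135.6522, K−S=3.5978, hold=16.6909 ⇒ V=16.6909 continue
k=0: (k=0,j=0): S=116.8600, K−S=22.3900, hold=28.4138 ⇒ V=28.4138 continue

price = 28.4138
tree:
28.4138
39.5323 16.6909
52.5251 25.9020 6.9044
64.5393 38.5789 12.4651 0.9618
74.8891 52.5251 22.3900 1.8602 0.0000
83.8052 64.5393 38.5789 3.5978 0.0000 0.0000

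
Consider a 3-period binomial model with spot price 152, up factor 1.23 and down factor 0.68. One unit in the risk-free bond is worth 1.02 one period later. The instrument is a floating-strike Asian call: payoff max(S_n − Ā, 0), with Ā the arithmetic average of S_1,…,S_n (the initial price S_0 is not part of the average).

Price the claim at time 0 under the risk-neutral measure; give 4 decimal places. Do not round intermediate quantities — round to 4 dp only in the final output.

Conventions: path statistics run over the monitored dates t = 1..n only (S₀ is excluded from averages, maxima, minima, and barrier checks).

Under the martingale measure an up-move has probability p* = 0.6182; value the claim as the probability-weighted average of per-path payoffs, discounted 3 periods at R = 1.02.
Enumerate all 2^3 = 8 price paths (U = up ×1.23, D = down ×0.68); each path with k up-moves has probability p*^k·(1−p*)^(3−k).
DDD: Ā=73.8128, payoff=0.0000, prob=0.055663
UDD: Ā=133.5144, payoff=0.0000, prob=0.090122
DUD: Ā=105.6477, payoff=0.0000, prob=0.090122
UUD: Ā=191.0980, payoff=0.0000, prob=0.145911
DDU: Ā=86.6984, payoff=0.0000, prob=0.090122
UDU: Ā=156.8220, payoff=0.0000, prob=0.145911
DUU: Ā=128.9554, payoff=27.4180, prob=0.145911
UUU: Ā=233.2575, payoff=49.5943, prob=0.236237
Price = Σ prob·payoff / R^3 = 15.716611 / 1.061208 = 14.8101

price = 14.8101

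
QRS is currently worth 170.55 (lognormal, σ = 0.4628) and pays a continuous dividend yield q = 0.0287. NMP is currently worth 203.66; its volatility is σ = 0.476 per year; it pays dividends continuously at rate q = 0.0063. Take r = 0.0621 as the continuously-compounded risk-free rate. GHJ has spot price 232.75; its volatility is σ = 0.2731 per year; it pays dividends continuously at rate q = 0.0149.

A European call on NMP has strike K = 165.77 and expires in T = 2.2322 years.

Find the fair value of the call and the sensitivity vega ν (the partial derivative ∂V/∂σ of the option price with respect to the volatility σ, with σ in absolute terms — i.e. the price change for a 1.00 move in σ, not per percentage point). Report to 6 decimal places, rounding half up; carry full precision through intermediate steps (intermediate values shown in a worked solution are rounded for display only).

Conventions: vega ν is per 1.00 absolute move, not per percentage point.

σ√T = 0.476·√2.2322 = 0.711170
d₁ = (ln(S/K) + (r−q+σ²/2)T) / (σ√T) = (ln(203.66/165.77) + (0.0621−0.0063+0.476²/2)·2.2322) / 0.711170 = (0.205851 + 0.377438) / 0.711170 = 0.820182
d₂ = d₁ − σ√T = 0.820182 − 0.711170 = 0.109012
e^{−rT} = 0.870559
e^{−qT} = 0.986036
N(d₁) = 0.793944,  N(d₂) = 0.543403
Call price V = S·e^{−qT}·N(d₁) − K·e^{−rT}·N(d₂) = 159.436620 − 78.419954 = 81.016666
φ(d₁) = (1/√(2π))·e^{−d₁²/2} = 0.284994
ν = S·e^{−qT}·φ(d₁)·√T = 85.506737

price = 81.016666
ν = 85.506737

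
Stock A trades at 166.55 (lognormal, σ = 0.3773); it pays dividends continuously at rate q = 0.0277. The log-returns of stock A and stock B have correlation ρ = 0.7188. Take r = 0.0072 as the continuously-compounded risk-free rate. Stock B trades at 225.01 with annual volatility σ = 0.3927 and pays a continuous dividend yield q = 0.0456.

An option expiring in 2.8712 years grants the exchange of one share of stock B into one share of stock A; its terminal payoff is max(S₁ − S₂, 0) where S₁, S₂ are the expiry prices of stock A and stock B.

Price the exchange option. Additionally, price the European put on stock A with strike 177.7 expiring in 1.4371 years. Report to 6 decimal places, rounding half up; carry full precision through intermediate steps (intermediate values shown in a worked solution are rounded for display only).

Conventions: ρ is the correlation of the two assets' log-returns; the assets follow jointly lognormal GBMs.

σ_eff = √(σ₁² + σ₂² − 2ρσ₁σ₂) = √(0.3773² + 0.3927² − 2·0.7188·0.3773·0.3927) = 0.289077
d₁ = (ln(S₁/S₂) + (q₂ − q₁ + σ_eff²/2)T) / (σ_eff√T) = (ln(166.55/225.01) + (0.0456 − 0.0277 + 0.041783)·2.8712) / 0.489830 = -0.264353
d₂ = d₁ − σ_eff√T = -0.264353 − 0.489830 = -0.754183
N(d₁) = 0.395754,  N(d₂) = 0.225370
V = S₁·e^{−q₁T}·N(d₁) − S₂·e^{−q₂T}·N(d₂) = 60.873664 − 44.487343 = 16.386321
[vanilla: stock A put K=177.7]
σ√T = 0.3773·√1.4371 = 0.452304
d₁ = (ln(S/K) + (r−q+σ²/2)T) / (σ√T) = (ln(166.55/177.7) + (0.0072−0.0277+0.3773²/2)·1.4371) / 0.452304 = (-0.064801 + 0.072829) / 0.452304 = 0.017748
d₂ = d₁ − σ√T = 0.017748 − 0.452304 = -0.434555
e^{−rT} = 0.989706
e^{−qT} = 0.960974
N(−d₁) = 0.492920,  N(−d₂) = 0.668057
price = K·e^{−rT}·N(−d₂) − S·e^{−qT}·N(−d₁) = 117.491793 − 78.891940 = 38.599854

exchange price = 16.386321
price(stock A put K=177.7) = 38.599854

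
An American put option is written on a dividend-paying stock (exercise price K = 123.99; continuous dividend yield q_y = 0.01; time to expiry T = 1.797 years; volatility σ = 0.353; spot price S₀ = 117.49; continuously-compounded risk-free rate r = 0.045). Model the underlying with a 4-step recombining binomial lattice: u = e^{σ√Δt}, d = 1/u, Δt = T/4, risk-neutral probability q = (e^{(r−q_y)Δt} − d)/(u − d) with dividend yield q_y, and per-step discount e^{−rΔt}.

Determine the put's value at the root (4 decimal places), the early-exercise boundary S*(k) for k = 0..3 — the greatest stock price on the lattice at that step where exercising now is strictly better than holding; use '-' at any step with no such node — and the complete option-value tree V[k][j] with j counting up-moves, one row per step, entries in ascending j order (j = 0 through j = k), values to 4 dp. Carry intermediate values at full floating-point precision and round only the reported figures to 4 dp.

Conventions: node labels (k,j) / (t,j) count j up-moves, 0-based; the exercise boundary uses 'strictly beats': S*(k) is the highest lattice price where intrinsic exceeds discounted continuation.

price = 22.3103
boundary = - - 73.1966 92.7355
tree:
22.3103
34.3751 9.8988
50.7934 17.6580 1.7251
66.2155 31.2545 3.3486 0.0000
78.3883 50.7934 6.5000 0.0000 0.0000

Δt=0.44925, u=1.26694, d=0.78931, q=0.47430, disc=e^(-rΔt)=0.97999
k=4 terminal: V=max(K-S,0) → 78.3883 50.7934 6.5000 0.0000 0.0000
k=3: j=0 S=57.7745 intr=66.2155 cont=63.9931 V=66.2155[EX]; j=1 S=92.7355 intr=31.2545 cont=29.1888 V=31.2545[EX]; j=2 S=148.8524 intr=0.0000 cont=3.3486 V=3.3486[hold]; j=3 S=238.9274 intr=0.0000 cont=0.0000 V=0.0000[hold]  S*(3)=92.7355
k=2: j=0 S=73.1966 intr=50.7934 cont=48.6401 V=50.7934[EX]; j=1 S=117.4900 intr=6.5000 cont=17.6580 V=17.6580[hold]; j=2 S=188.5867 intr=0.0000 cont=1.7251 V=1.7251[hold]  S*(2)=73.1966
k=1: j=0 S=92.7355 intr=31.2545 cont=34.3751 V=34.3751[hold]; j=1 S=148.8524 intr=0.0000 cont=9.8988 V=9.8988[hold]  S*(1)=-
k=0: j=0 S=117.4900 intr=6.5000 cont=22.3103 V=22.3103[hold]  S*(0)=-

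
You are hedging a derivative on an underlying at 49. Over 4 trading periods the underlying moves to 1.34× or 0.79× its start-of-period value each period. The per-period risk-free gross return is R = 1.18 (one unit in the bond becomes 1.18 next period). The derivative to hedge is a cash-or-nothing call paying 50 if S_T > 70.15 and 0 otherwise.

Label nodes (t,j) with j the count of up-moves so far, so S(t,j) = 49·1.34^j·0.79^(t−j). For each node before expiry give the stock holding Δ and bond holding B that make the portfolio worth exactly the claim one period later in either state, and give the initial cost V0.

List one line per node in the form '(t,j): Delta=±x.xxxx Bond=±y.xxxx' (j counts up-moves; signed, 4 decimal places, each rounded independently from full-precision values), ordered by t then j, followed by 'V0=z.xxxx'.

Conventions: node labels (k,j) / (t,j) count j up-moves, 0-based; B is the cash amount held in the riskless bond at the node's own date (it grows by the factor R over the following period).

Risk-neutral probability p* = (R−d)/(u−d) = (1.18−0.79)/(1.34−0.79) = 0.7091.
Terminal payoffs: V(4,0)=0.0000, V(4,1)=0.0000, V(4,2)=0.0000, V(4,3)=50.0000, V(4,4)=50.0000
(3,0): S=24.1589. Δ = (V_up−V_dn)/(S_up−S_dn) = (0.0000−0.0000)/(32.3729−19.0855) = 0.0000. V = [p*·0.0000 + (1−p*)·0.0000]/1.18 = 0.0000. B = V − Δ·S = 0.0000.
(3,1): S=40.9784. Δ = (V_up−V_dn)/(S_up−S_dn) = (0.0000−0.0000)/(54.9111−32.3729) = 0.0000. V = [p*·0.0000 + (1−p*)·0.0000]/1.18 = 0.0000. B = V − Δ·S = 0.0000.
(3,2): S=69.5077. Δ = (V_up−V_dn)/(S_up−S_dn) = (50.0000−0.0000)/(93.1403−54.9111) = 1.3079. V = [p*·50.0000 + (1−p*)·0.0000]/1.18 = 30.0462. B = V − Δ·S = -60.8629.
(3,3): S=117.8991. Δ = (V_up−V_dn)/(S_up−S_dn) = (50.0000−50.0000)/(157.9848−93.1403) = 0.0000. V = [p*·50.0000 + (1−p*)·50.0000]/1.18 = 42.3729. B = V − Δ·S = 42.3729.
(2,0): S=30.5809. Δ = (V_up−V_dn)/(S_up−S_dn) = (0.0000−0.0000)/(40.9784−24.1589) = 0.0000. V = [p*·0.0000 + (1−p*)·0.0000]/1.18 = 0.0000. B = V − Δ·S = 0.0000.
(2,1): S=51.8714. Δ = (V_up−V_dn)/(S_up−S_dn) = (30.0462−0.0000)/(69.5077−40.9784) = 1.0532. V = [p*·30.0462 + (1−p*)·0.0000]/1.18 = 18.0555. B = V − Δ·S = -36.5740.
(2,2): S=87.9844. Δ = (V_up−V_dn)/(S_up−S_dn) = (42.3729−30.0462)/(117.8991−69.5077) = 0.2547. V = [p*·42.3729 + (1−p*)·30.0462]/1.18 = 32.8703. B = V − Δ·S = 10.4582.
(1,0): S=38.7100. Δ = (V_up−V_dn)/(S_up−S_dn) = (18.0555−0.0000)/(51.8714−30.5809) = 0.8481. V = [p*·18.0555 + (1−p*)·0.0000]/1.18 = 10.8500. B = V − Δ·S = -21.9782.
(1,1): S=65.6600. Δ = (V_up−V_dn)/(S_up−S_dn) = (32.8703−18.0555)/(87.9844−51.8714) = 0.4102. V = [p*·32.8703 + (1−p*)·18.0555]/1.18 = 24.2038. B = V − Δ·S = -2.7321.
(0,0): S=49.0000. Δ = (V_up−V_dn)/(S_up−S_dn) = (24.2038−10.8500)/(65.6600−38.7100) = 0.4955. V = [p*·24.2038 + (1−p*)·10.8500]/1.18 = 17.2196. B = V − Δ·S = -7.0602.
Sanity check at the root: Δ(0,0)·S0 + B(0,0) reproduces V0 = 17.2196.

(0,0): Delta=0.4955 Bond=-7.0602
(1,0): Delta=0.8481 Bond=-21.9782
(1,1): Delta=0.4102 Bond=-2.7321
(2,0): Delta=0.0000 Bond=0.0000
(2,1): Delta=1.0532 Bond=-36.5740
(2,2): Delta=0.2547 Bond=10.4582
(3,0): Delta=0.0000 Bond=0.0000
(3,1): Delta=0.0000 Bond=0.0000
(3,2): Delta=1.3079 Bond=-60.8629
(3,3): Delta=0.0000 Bond=42.3729
V0=17.2196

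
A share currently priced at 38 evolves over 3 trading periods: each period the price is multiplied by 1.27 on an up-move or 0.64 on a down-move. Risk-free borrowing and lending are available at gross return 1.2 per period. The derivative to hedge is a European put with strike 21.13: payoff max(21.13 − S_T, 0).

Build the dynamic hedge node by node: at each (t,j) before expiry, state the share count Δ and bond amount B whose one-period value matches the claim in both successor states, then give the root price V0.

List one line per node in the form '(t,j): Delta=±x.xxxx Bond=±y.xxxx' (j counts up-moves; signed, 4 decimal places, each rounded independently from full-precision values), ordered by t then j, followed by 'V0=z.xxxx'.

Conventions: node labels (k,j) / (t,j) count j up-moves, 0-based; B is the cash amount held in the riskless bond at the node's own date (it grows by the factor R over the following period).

(0,0): Delta=-0.0113 Bond=0.4650
(1,0): Delta=-0.1251 Bond=3.3261
(1,1): Delta=-0.0042 Bond=0.2120
(2,0): Delta=-1.0000 Bond=17.6083
(2,1): Delta=-0.0700 Bond=2.2892
(2,2): Delta=0.0000 Bond=0.0000
V0=0.0348

Since d<R<u, set p* = (R−d)/(u−d) = 0.8889; price each node as the discounted p*-expectation of its children.
Payoffs at expiry: V(3,0)=11.1685, V(3,1)=1.3627, V(3,2)=0.0000, V(3,3)=0.0000
(2,0): S=15.5648. Δ = (V_up−V_dn)/(S_up−S_dn) = (1.3627−11.1685)/(19.7673−9.9615) = -1.0000. V = [p*·1.3627 + (1−p*)·11.1685]/1.2 = 2.0435. B = V − Δ·S = 17.6083.
(2,1): S=30.8864. Δ = (V_up−V_dn)/(S_up−S_dn) = (0.0000−1.3627)/(39.2257−19.7673) = -0.0700. V = [p*·0.0000 + (1−p*)·1.3627]/1.2 = 0.1262. B = V − Δ·S = 2.2892.
(2,2): S=61.2902. Δ = (V_up−V_dn)/(S_up−S_dn) = (0.0000−0.0000)/(77.8386−39.2257) = 0.0000. V = [p*·0.0000 + (1−p*)·0.0000]/1.2 = 0.0000. B = V − Δ·S = 0.0000.
(1,0): S=24.3200. Δ = (V_up−V_dn)/(S_up−S_dn) = (0.1262−2.0435)/(30.8864−15.5648) = -0.1251. V = [p*·0.1262 + (1−p*)·2.0435]/1.2 = 0.2827. B = V − Δ·S = 3.3261.
(1,1): S=48.2600. Δ = (V_up−V_dn)/(S_up−S_dn) = (0.0000−0.1262)/(61.2902−30.8864) = -0.0042. V = [p*·0.0000 + (1−p*)·0.1262]/1.2 = 0.0117. B = V − Δ·S = 0.2120.
(0,0): S=38.0000. Δ = (V_up−V_dn)/(S_up−S_dn) = (0.0117−0.2827)/(48.2600−24.3200) = -0.0113. V = [p*·0.0117 + (1−p*)·0.2827]/1.2 = 0.0348. B = V − Δ·S = 0.4650.
Verification: the root portfolio costs Δ(0,0)·S0 + B(0,0) = 0.0348, matching V0.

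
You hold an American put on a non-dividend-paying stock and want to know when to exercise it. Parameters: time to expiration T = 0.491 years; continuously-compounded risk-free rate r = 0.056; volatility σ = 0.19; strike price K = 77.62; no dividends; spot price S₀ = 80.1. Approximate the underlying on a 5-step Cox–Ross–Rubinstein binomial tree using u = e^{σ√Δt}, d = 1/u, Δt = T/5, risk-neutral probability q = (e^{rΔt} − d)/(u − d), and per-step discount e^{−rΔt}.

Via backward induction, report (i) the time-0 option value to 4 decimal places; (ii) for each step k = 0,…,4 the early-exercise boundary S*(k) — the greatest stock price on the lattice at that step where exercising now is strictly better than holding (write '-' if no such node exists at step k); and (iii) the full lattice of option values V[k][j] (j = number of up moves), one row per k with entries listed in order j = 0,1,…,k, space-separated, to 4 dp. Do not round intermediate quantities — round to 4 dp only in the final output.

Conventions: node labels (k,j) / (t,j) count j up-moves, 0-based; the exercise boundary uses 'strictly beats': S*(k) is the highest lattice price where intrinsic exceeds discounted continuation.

Δt=0.09820, u=1.06135, d=0.94220, q=0.53140, disc=e^(-rΔt)=0.99452
k=5 terminal: V=max(K-S,0) → 18.1438 10.6225 2.1500 0.0000 0.0000 0.0000
k=4: j=0 S=63.1249 intr=14.4951 cont=14.0694 V=14.4951[EX]; j=1 S=71.1077 intr=6.5123 cont=6.0866 V=6.5123[EX]; j=2 S=80.1000 intr=0.0000 cont=1.0019 V=1.0019[hold]; j=3 S=90.2295 intr=0.0000 cont=0.0000 V=0.0000[hold]; j=4 S=101.6399 intr=0.0000 cont=0.0000 V=0.0000[hold]  S*(4)=71.1077
k=3: j=0 S=66.9975 intr=10.6225 cont=10.1968 V=10.6225[EX]; j=1 S=75.4700 intr=2.1500 cont=3.5644 V=3.5644[hold]; j=2 S=85.0140 intr=0.0000 cont=0.4669 V=0.4669[hold]; j=3 S=95.7649 intr=0.0000 cont=0.0000 V=0.0000[hold]  S*(3)=66.9975
k=2: j=0 S=71.1077 intr=6.5123 cont=6.8342 V=6.8342[hold]; j=1 S=80.1000 intr=0.0000 cont=1.9079 V=1.9079[hold]; j=2 S=90.2295 intr=0.0000 cont=0.2176 V=0.2176[hold]  S*(2)=-
k=1: j=0 S=75.4700 intr=2.1500 cont=4.1932 V=4.1932[hold]; j=1 S=85.0140 intr=0.0000 cont=1.0041 V=1.0041[hold]  S*(1)=-
k=0: j=0 S=80.1000 intr=0.0000 cont=2.4848 V=2.4848[hold]  S*(0)=-

price = 2.4848
boundary = - - - 66.9975 71.1077
tree:
2.4848
4.1932 1.0041
6.8342 1.9079 0.2176
10.6225 3.5644 0.4669 0.0000
14.4951 6.5123 1.0019 0.0000 0.0000
18.1438 10.6225 2.1500 0.0000 0.0000 0.0000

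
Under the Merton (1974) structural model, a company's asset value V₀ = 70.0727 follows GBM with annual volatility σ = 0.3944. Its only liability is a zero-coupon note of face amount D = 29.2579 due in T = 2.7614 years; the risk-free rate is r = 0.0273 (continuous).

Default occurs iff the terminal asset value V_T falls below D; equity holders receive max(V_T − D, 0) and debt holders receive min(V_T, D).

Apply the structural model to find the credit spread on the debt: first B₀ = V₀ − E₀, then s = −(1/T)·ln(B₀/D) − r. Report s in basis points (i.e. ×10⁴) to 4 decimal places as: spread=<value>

Work the structural quantities from V₀ = 70.0727 against face 29.2579:
d₁ = [ln(V₀/D) + (r + σ²/2)T] / (σ√T)
   = [ln(70.0727/29.2579) + (0.0273 + 0.5·0.3944²)·2.7614] / (0.3944·√2.7614)
   = [0.873384 + 0.290156] / 0.655393 = 1.775332
d₂ = d₁ − σ√T = 1.775332 − 0.655393 = 1.119939
N(d₁) = 0.962078,  N(d₂) = 0.868630,  e^(−rT) = 0.927385
E₀ = V₀·N(d₁) − D·e^(−rT)·N(d₂)
   = 70.0727·0.962078 − 29.2579·0.927385·0.868630 = 43.846593
B₀ = V₀ − E₀ = 70.0727 − 43.846593 = 26.226107
spread = −(1/T)·ln(B₀/D) − r = −(1/2.7614)·ln(26.226107/29.2579) − 0.0273 = 0.01231550
in basis points: 0.01231550 × 10⁴ = 123.1550 bp

spread=123.1550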